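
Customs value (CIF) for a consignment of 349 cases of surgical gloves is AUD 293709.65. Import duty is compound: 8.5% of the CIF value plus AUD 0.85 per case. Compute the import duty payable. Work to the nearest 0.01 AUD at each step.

Import duty: AUD 25261.97

Ad valorem component: 293709.65 × 8.5% = 24965.32
Specific component: 349 × 0.85 = 296.65
Import duty = 24965.32 + 296.65 = 25261.97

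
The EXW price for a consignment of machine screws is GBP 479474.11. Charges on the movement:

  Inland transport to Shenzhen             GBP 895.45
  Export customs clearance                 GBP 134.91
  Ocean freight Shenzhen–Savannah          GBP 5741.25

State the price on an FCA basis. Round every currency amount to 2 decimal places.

FCA price: GBP 480504.47

Not relevant to the conversion: freight — on the buyer under both terms; not part of either seller's price.
From EXW to FCA, the seller additionally bears: inland to port, export clearance.
FCA price = 479474.11 + 895.45 + 134.91 = 480504.47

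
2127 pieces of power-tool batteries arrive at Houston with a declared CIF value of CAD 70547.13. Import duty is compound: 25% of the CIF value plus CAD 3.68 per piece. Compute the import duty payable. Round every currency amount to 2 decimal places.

Import duty: CAD 25464.14

Ad valorem component: 70547.13 × 25% = 17636.78
Specific component: 2127 × 3.68 = 7827.36
Import duty = 17636.78 + 7827.36 = 25464.14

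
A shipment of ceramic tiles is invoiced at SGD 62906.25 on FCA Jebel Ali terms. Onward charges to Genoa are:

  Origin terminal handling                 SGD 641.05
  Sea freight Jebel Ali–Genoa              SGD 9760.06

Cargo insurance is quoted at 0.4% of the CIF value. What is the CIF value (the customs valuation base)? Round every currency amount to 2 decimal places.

CIF value: SGD 73601.77

Let C be the CIF value. C = FCA price + pre-shipment costs + freight + 0.4% × C
C − 0.4% × C = 62906.25 + 641.05 + 9760.06
0.996 × C = 73307.36
C = 73307.36 / 0.996 = 73601.77
Insurance premium = 0.4% × 73601.77 = 294.41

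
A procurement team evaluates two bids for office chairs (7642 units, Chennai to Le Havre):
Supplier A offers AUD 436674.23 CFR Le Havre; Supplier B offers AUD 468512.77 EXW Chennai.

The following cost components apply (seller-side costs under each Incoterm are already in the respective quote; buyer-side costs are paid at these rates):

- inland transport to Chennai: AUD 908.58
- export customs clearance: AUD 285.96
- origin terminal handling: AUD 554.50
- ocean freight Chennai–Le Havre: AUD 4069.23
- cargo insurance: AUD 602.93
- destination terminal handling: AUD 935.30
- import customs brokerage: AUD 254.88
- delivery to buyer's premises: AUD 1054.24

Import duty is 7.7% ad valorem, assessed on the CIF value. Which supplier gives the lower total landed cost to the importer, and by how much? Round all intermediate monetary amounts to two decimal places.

Supplier A is cheaper by AUD 40556.39

Supplier A (CFR):
CIF value = CFR price + insurance = 436674.23 + 602.93 = 437277.16
Import duty = 437277.16 × 7.7% = 33670.34
Buyer bears (A): 602.93 + 935.30 + 254.88 + 1054.24 = 2847.35
Landed cost (A) = invoice 436674.23 + 2847.35 + duty 33670.34 = 473191.92
Supplier B (EXW):
CIF value = EXW price + inland to port + export clearance + origin terminal + freight + insurance = 468512.77 + 908.58 + 285.96 + 554.50 + 4069.23 + 602.93 = 474933.97
Import duty = 474933.97 × 7.7% = 36569.92
Buyer bears (B): 908.58 + 285.96 + 554.50 + 4069.23 + 602.93 + 935.30 + 254.88 + 1054.24 = 8665.62
Landed cost (B) = invoice 468512.77 + 8665.62 + duty 36569.92 = 513748.31
Difference = |473191.92 − 513748.31| = 40556.39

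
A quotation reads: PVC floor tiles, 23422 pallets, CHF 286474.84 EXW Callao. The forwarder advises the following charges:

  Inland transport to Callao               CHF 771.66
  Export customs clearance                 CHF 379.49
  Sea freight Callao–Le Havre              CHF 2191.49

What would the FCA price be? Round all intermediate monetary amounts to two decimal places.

Not relevant to the conversion: freight — on the buyer under both terms; not part of either seller's price.
From EXW to FCA, the seller additionally bears: inland to port, export clearance.
FCA price = 286474.84 + 771.66 + 379.49 = 287625.99

FCA price: CHF 287625.99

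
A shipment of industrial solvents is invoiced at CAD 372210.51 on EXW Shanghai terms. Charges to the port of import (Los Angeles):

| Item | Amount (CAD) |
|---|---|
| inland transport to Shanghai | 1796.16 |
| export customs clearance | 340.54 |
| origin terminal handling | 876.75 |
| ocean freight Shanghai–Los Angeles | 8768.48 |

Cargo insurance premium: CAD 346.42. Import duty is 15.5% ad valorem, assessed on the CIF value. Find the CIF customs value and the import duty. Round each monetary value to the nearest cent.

CIF value: CAD 384338.86; import duty: CAD 59572.52

CIF = EXW price + pre-shipment costs + freight + insurance
CIF = 372210.51 + 1796.16 + 340.54 + 876.75 + 8768.48 + 346.42 = 384338.86
Import duty = 384338.86 × 15.5% = 59572.52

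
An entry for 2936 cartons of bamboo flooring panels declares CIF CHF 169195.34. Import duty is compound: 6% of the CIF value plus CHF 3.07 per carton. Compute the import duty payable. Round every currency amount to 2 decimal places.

Ad valorem component: 169195.34 × 6% = 10151.72
Specific component: 2936 × 3.07 = 9013.52
Import duty = 10151.72 + 9013.52 = 19165.24

Import duty: CHF 19165.24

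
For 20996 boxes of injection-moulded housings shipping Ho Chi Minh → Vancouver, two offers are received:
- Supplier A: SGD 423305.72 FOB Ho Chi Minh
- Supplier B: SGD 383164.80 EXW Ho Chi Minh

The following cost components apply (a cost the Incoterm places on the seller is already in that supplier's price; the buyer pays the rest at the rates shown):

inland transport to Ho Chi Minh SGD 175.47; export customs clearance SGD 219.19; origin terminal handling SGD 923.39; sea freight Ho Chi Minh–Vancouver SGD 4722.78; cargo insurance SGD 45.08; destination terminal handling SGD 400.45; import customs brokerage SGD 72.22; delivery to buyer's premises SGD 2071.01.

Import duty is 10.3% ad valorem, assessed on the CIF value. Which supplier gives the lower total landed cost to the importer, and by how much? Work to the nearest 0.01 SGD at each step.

Supplier B is cheaper by SGD 42821.63

Supplier A (FOB):
CIF value = FOB price + freight + insurance = 423305.72 + 4722.78 + 45.08 = 428073.58
Import duty = 428073.58 × 10.3% = 44091.58
Buyer bears (A): 4722.78 + 45.08 + 400.45 + 72.22 + 2071.01 = 7311.54
Landed cost (A) = invoice 423305.72 + 7311.54 + duty 44091.58 = 474708.84
Supplier B (EXW):
CIF value = EXW price + inland to port + export clearance + origin terminal + freight + insurance = 383164.80 + 175.47 + 219.19 + 923.39 + 4722.78 + 45.08 = 389250.71
Import duty = 389250.71 × 10.3% = 40092.82
Buyer bears (B): 175.47 + 219.19 + 923.39 + 4722.78 + 45.08 + 400.45 + 72.22 + 2071.01 = 8629.59
Landed cost (B) = invoice 383164.80 + 8629.59 + duty 40092.82 = 431887.21
Difference = |474708.84 − 431887.21| = 42821.63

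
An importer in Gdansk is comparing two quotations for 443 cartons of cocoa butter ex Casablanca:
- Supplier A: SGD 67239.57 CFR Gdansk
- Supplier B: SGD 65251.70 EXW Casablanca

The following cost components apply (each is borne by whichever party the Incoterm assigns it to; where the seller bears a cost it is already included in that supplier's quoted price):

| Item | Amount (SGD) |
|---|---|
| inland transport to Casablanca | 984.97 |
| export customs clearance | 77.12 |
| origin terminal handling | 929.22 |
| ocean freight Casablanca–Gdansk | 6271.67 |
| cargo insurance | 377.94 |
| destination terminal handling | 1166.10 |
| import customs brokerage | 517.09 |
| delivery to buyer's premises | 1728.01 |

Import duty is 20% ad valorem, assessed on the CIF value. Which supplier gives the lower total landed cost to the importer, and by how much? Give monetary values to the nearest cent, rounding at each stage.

Supplier A (CFR):
CIF value = CFR price + insurance = 67239.57 + 377.94 = 67617.51
Import duty = 67617.51 × 20% = 13523.50
Buyer bears (A): 377.94 + 1166.10 + 517.09 + 1728.01 = 3789.14
Landed cost (A) = invoice 67239.57 + 3789.14 + duty 13523.50 = 84552.21
Supplier B (EXW):
CIF value = EXW price + inland to port + export clearance + origin terminal + freight + insurance = 65251.70 + 984.97 + 77.12 + 929.22 + 6271.67 + 377.94 = 73892.62
Import duty = 73892.62 × 20% = 14778.52
Buyer bears (B): 984.97 + 77.12 + 929.22 + 6271.67 + 377.94 + 1166.10 + 517.09 + 1728.01 = 12052.12
Landed cost (B) = invoice 65251.70 + 12052.12 + duty 14778.52 = 92082.34
Difference = |84552.21 − 92082.34| = 7530.13

Supplier A is cheaper by SGD 7530.13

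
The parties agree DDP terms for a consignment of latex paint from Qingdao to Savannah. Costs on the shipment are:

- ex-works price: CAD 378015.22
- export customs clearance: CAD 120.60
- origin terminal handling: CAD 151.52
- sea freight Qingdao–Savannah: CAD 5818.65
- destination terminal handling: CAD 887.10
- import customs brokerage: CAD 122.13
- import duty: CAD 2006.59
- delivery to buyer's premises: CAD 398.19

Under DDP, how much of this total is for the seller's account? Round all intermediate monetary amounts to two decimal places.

Seller's account: CAD 387520.00

DDP: the seller bears all costs including import duty.
Seller's account: goods 378015.22 + export clearance 120.60 + origin terminal 151.52 + freight 5818.65 + destination terminal 887.10 + brokerage 122.13 + duty 2006.59 + delivery 398.19 = 387520.00
Buyer's account: 0.00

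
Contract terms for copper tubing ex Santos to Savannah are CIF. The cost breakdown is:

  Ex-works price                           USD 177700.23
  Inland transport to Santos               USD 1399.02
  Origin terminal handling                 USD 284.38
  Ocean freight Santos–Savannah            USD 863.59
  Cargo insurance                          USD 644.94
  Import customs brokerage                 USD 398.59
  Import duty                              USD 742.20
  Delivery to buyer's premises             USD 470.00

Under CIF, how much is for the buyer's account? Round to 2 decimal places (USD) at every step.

Buyer's account: USD 1610.79

CIF: the seller pays costs through ocean freight and marine insurance to the destination port.
Seller's account: goods 177700.23 + inland to port 1399.02 + origin terminal 284.38 + freight 863.59 + insurance 644.94 = 180892.16
Buyer's account: brokerage 398.59 + duty 742.20 + delivery 470.00 = 1610.79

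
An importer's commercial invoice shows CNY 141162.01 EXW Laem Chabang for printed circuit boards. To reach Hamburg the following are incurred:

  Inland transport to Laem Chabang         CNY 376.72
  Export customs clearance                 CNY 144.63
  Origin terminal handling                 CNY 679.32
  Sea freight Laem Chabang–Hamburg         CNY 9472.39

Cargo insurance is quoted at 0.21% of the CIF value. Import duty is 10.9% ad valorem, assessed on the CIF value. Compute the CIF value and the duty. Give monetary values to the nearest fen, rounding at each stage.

Let C be the CIF value. C = EXW price + pre-shipment costs + freight + 0.21% × C
C − 0.21% × C = 141162.01 + 376.72 + 144.63 + 679.32 + 9472.39
0.9979 × C = 151835.07
C = 151835.07 / 0.9979 = 152154.59
Insurance premium = 0.21% × 152154.59 = 319.52
Import duty = 152154.59 × 10.9% = 16584.85

CIF value: CNY 152154.59; import duty: CNY 16584.85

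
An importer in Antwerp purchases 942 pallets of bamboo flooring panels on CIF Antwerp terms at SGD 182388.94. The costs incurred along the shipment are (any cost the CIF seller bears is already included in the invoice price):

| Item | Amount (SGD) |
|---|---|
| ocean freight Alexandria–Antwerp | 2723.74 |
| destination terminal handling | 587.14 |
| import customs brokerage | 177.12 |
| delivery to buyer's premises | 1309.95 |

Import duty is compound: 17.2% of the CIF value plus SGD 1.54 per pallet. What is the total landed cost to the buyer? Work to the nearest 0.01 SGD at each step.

CIF: the seller pays costs through ocean freight and marine insurance to the destination port.
Already in the invoice (seller's account under CIF): freight — exclude.
The CIF price already equals the CIF value: 182388.94
Ad valorem component: 182388.94 × 17.2% = 31370.90
Specific component: 942 × 1.54 = 1450.68
Import duty = 31370.90 + 1450.68 = 32821.58
Buyer bears: destination terminal 587.14 + brokerage 177.12 + delivery 1309.95 + duty 32821.58 = 34895.79
Landed cost = invoice 182388.94 + 34895.79 = 217284.73

Total landed cost: SGD 217284.73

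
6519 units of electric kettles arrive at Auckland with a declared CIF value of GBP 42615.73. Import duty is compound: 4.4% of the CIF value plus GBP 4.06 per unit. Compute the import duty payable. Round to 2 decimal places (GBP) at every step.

Ad valorem component: 42615.73 × 4.4% = 1875.09
Specific component: 6519 × 4.06 = 26467.14
Import duty = 1875.09 + 26467.14 = 28342.23

Import duty: GBP 28342.23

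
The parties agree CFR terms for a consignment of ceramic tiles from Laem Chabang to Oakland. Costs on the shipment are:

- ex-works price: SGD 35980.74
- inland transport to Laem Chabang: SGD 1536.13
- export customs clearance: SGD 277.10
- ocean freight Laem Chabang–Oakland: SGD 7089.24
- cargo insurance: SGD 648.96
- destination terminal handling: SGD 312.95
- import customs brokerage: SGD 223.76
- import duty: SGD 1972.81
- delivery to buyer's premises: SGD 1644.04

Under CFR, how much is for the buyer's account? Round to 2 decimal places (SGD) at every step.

CFR: the seller pays costs through ocean freight to the destination port, but not insurance.
Seller's account: goods 35980.74 + inland to port 1536.13 + export clearance 277.10 + freight 7089.24 = 44883.21
Buyer's account: insurance 648.96 + destination terminal 312.95 + brokerage 223.76 + duty 1972.81 + delivery 1644.04 = 4802.52

Buyer's account: SGD 4802.52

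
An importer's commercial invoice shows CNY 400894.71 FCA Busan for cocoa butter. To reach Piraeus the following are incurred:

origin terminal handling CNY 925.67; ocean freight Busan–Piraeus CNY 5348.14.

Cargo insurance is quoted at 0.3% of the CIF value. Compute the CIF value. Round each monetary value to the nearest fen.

CIF value: CNY 408393.70

Let C be the CIF value. C = FCA price + pre-shipment costs + freight + 0.3% × C
C − 0.3% × C = 400894.71 + 925.67 + 5348.14
0.997 × C = 407168.52
C = 407168.52 / 0.997 = 408393.70
Insurance premium = 0.3% × 408393.70 = 1225.18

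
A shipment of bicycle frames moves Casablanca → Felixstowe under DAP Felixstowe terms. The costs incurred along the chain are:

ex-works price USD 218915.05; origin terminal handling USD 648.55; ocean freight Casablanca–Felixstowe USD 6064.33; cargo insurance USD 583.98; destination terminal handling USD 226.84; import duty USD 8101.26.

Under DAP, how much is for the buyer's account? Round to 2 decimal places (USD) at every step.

Buyer's account: USD 8101.26

DAP: the seller bears all costs to the named destination except import duty and clearance.
Seller's account: goods 218915.05 + origin terminal 648.55 + freight 6064.33 + insurance 583.98 + destination terminal 226.84 = 226438.75
Buyer's account: duty 8101.26 = 8101.26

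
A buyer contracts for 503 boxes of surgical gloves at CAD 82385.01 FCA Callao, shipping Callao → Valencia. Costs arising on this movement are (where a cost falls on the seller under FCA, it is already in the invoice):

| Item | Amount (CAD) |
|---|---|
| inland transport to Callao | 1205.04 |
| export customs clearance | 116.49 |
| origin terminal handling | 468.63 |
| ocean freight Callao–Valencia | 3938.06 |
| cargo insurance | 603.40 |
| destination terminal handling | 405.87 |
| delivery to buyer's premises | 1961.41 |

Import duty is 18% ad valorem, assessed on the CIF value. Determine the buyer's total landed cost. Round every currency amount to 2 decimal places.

FCA: the seller delivers export-cleared goods to the carrier; the buyer bears costs from that point.
Already in the invoice (seller's account under FCA): inland to port, export clearance — exclude.
CIF value = FCA price + origin terminal + freight + insurance = 82385.01 + 468.63 + 3938.06 + 603.40 = 87395.10
Import duty = 87395.10 × 18% = 15731.12
Buyer bears: origin terminal 468.63 + freight 3938.06 + insurance 603.40 + destination terminal 405.87 + delivery 1961.41 + duty 15731.12 = 23108.49
Landed cost = invoice 82385.01 + 23108.49 = 105493.50

Total landed cost: CAD 105493.50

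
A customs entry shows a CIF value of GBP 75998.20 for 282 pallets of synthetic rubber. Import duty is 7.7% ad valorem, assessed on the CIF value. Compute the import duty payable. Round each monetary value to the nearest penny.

Import duty = 75998.20 × 7.7% = 5851.86

Import duty: GBP 5851.86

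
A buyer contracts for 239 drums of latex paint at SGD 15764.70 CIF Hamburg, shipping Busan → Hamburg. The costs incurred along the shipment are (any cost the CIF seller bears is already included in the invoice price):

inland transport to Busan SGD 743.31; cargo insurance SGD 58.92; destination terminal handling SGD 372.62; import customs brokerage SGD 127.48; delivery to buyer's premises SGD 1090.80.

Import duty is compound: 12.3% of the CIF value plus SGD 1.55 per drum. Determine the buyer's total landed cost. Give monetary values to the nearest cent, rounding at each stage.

CIF: the seller pays costs through ocean freight and marine insurance to the destination port.
Already in the invoice (seller's account under CIF): inland to port, insurance — exclude.
The CIF price already equals the CIF value: 15764.70
Ad valorem component: 15764.70 × 12.3% = 1939.06
Specific component: 239 × 1.55 = 370.45
Import duty = 1939.06 + 370.45 = 2309.51
Buyer bears: destination terminal 372.62 + brokerage 127.48 + delivery 1090.80 + duty 2309.51 = 3900.41
Landed cost = invoice 15764.70 + 3900.41 = 19665.11

Total landed cost: SGD 19665.11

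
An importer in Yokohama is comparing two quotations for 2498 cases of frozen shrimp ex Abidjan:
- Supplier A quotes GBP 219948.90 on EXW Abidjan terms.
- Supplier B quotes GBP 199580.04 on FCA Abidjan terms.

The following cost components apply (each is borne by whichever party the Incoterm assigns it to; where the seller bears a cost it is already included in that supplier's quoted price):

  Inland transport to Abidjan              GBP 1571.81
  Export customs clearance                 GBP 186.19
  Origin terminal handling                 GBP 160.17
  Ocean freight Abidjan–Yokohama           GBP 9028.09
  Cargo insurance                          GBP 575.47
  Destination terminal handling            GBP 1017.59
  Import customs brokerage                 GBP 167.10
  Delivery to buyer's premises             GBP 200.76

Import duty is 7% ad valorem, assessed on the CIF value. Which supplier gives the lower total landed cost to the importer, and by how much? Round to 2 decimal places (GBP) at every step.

Supplier B is cheaper by GBP 23675.74

Supplier A (EXW):
CIF value = EXW price + inland to port + export clearance + origin terminal + freight + insurance = 219948.90 + 1571.81 + 186.19 + 160.17 + 9028.09 + 575.47 = 231470.63
Import duty = 231470.63 × 7% = 16202.94
Buyer bears (A): 1571.81 + 186.19 + 160.17 + 9028.09 + 575.47 + 1017.59 + 167.10 + 200.76 = 12907.18
Landed cost (A) = invoice 219948.90 + 12907.18 + duty 16202.94 = 249059.02
Supplier B (FCA):
CIF value = FCA price + origin terminal + freight + insurance = 199580.04 + 160.17 + 9028.09 + 575.47 = 209343.77
Import duty = 209343.77 × 7% = 14654.06
Buyer bears (B): 160.17 + 9028.09 + 575.47 + 1017.59 + 167.10 + 200.76 = 11149.18
Landed cost (B) = invoice 199580.04 + 11149.18 + duty 14654.06 = 225383.28
Difference = |249059.02 − 225383.28| = 23675.74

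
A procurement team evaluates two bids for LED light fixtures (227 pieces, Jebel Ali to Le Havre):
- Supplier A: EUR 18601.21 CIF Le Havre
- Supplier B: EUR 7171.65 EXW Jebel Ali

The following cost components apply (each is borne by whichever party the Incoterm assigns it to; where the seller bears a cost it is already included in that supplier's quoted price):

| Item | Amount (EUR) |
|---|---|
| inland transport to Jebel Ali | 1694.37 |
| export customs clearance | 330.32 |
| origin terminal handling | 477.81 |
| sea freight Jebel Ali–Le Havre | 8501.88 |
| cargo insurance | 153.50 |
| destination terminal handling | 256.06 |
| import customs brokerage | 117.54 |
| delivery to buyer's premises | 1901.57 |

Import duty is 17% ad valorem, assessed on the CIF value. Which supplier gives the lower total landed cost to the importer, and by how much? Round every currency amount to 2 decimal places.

Supplier A (CIF):
The CIF price already equals the CIF value: 18601.21
Import duty = 18601.21 × 17% = 3162.21
Buyer bears (A): 256.06 + 117.54 + 1901.57 = 2275.17
Landed cost (A) = invoice 18601.21 + 2275.17 + duty 3162.21 = 24038.59
Supplier B (EXW):
CIF value = EXW price + inland to port + export clearance + origin terminal + freight + insurance = 7171.65 + 1694.37 + 330.32 + 477.81 + 8501.88 + 153.50 = 18329.53
Import duty = 18329.53 × 17% = 3116.02
Buyer bears (B): 1694.37 + 330.32 + 477.81 + 8501.88 + 153.50 + 256.06 + 117.54 + 1901.57 = 13433.05
Landed cost (B) = invoice 7171.65 + 13433.05 + duty 3116.02 = 23720.72
Difference = |24038.59 − 23720.72| = 317.87

Supplier B is cheaper by EUR 317.87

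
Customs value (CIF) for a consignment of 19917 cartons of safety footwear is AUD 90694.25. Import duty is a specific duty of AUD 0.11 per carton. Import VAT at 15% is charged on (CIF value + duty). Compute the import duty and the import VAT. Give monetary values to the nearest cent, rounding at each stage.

Import duty: AUD 2190.87; import VAT: AUD 13932.77

Import duty = 19917 × 0.11 = 2190.87
VAT base = CIF + duty = 90694.25 + 2190.87 = 92885.12
Import VAT = 92885.12 × 15% = 13932.77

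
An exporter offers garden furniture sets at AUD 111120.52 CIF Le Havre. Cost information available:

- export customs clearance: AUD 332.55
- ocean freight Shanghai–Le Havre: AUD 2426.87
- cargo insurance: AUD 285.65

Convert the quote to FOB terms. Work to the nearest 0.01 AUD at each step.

FOB price: AUD 108408.00

Not relevant to the conversion: export clearance — on the seller under both CIF and FOB; already in the CIF price and stays in the FOB price.
From CIF to FOB, the seller no longer bears: freight, insurance.
FOB price = 111120.52 − 2426.87 − 285.65 = 108408.00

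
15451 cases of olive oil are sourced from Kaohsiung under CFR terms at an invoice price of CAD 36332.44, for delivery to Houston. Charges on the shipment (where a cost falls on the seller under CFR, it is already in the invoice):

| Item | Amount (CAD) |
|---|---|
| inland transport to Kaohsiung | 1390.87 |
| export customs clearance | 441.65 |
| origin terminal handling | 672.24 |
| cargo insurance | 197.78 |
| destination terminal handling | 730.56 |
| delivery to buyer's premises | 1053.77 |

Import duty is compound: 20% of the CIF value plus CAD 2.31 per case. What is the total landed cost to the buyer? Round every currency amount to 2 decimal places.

Total landed cost: CAD 81312.40

CFR: the seller pays costs through ocean freight to the destination port, but not insurance.
Already in the invoice (seller's account under CFR): inland to port, export clearance, origin terminal — exclude.
CIF value = CFR price + insurance = 36332.44 + 197.78 = 36530.22
Ad valorem component: 36530.22 × 20% = 7306.04
Specific component: 15451 × 2.31 = 35691.81
Import duty = 7306.04 + 35691.81 = 42997.85
Buyer bears: insurance 197.78 + destination terminal 730.56 + delivery 1053.77 + duty 42997.85 = 44979.96
Landed cost = invoice 36332.44 + 44979.96 = 81312.40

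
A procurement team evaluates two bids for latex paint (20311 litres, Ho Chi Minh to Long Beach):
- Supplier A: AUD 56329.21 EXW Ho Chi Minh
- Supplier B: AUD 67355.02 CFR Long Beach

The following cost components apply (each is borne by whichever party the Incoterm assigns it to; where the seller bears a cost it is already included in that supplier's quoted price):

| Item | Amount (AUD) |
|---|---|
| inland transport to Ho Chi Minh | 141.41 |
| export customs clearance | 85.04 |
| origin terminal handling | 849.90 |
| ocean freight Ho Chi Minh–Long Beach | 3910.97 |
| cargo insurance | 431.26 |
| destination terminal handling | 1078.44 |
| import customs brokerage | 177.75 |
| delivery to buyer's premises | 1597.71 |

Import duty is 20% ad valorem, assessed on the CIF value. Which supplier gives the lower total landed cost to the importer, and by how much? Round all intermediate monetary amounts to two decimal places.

Supplier A (EXW):
CIF value = EXW price + inland to port + export clearance + origin terminal + freight + insurance = 56329.21 + 141.41 + 85.04 + 849.90 + 3910.97 + 431.26 = 61747.79
Import duty = 61747.79 × 20% = 12349.56
Buyer bears (A): 141.41 + 85.04 + 849.90 + 3910.97 + 431.26 + 1078.44 + 177.75 + 1597.71 = 8272.48
Landed cost (A) = invoice 56329.21 + 8272.48 + duty 12349.56 = 76951.25
Supplier B (CFR):
CIF value = CFR price + insurance = 67355.02 + 431.26 = 67786.28
Import duty = 67786.28 × 20% = 13557.26
Buyer bears (B): 431.26 + 1078.44 + 177.75 + 1597.71 = 3285.16
Landed cost (B) = invoice 67355.02 + 3285.16 + duty 13557.26 = 84197.44
Difference = |76951.25 − 84197.44| = 7246.19

Supplier A is cheaper by AUD 7246.19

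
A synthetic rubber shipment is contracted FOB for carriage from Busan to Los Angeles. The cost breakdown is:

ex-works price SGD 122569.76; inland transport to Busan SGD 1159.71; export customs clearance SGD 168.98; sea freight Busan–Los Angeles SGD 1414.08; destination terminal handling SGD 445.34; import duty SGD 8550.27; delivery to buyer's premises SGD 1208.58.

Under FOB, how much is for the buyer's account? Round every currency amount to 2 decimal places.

FOB: the seller bears costs until goods are on board at the origin port; the buyer bears freight, insurance and all costs thereafter.
Seller's account: goods 122569.76 + inland to port 1159.71 + export clearance 168.98 = 123898.45
Buyer's account: freight 1414.08 + destination terminal 445.34 + duty 8550.27 + delivery 1208.58 = 11618.27

Buyer's account: SGD 11618.27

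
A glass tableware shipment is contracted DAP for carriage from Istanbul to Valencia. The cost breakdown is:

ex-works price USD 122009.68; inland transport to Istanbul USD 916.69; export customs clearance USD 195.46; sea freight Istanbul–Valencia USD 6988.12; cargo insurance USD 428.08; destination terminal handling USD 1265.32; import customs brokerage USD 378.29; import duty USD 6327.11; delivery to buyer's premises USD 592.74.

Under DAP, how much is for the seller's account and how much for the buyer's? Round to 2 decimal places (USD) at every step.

DAP: the seller bears all costs to the named destination except import duty and clearance.
Seller's account: goods 122009.68 + inland to port 916.69 + export clearance 195.46 + freight 6988.12 + insurance 428.08 + destination terminal 1265.32 + delivery 592.74 = 132396.09
Buyer's account: brokerage 378.29 + duty 6327.11 = 6705.40

Seller: USD 132396.09; buyer: USD 6705.40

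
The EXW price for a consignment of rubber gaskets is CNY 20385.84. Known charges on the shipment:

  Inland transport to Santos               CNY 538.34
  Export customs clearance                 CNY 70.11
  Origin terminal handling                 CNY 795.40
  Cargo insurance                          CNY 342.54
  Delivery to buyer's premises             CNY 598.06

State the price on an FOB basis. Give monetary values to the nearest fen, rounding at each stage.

Not relevant to the conversion: delivery, insurance — on the buyer under both terms; not part of either seller's price.
From EXW to FOB, the seller additionally bears: inland to port, export clearance, origin terminal.
FOB price = 20385.84 + 538.34 + 70.11 + 795.40 = 21789.69

FOB price: CNY 21789.69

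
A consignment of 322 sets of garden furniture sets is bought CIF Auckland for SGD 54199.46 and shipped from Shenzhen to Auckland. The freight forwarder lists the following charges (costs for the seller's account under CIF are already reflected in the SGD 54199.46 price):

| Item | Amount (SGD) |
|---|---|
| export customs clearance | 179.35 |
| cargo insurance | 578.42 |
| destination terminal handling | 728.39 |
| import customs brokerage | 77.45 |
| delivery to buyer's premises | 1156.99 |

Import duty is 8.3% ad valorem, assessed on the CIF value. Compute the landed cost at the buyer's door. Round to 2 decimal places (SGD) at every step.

Total landed cost: SGD 60660.85

CIF: the seller pays costs through ocean freight and marine insurance to the destination port.
Already in the invoice (seller's account under CIF): export clearance, insurance — exclude.
The CIF price already equals the CIF value: 54199.46
Import duty = 54199.46 × 8.3% = 4498.56
Buyer bears: destination terminal 728.39 + brokerage 77.45 + delivery 1156.99 + duty 4498.56 = 6461.39
Landed cost = invoice 54199.46 + 6461.39 = 60660.85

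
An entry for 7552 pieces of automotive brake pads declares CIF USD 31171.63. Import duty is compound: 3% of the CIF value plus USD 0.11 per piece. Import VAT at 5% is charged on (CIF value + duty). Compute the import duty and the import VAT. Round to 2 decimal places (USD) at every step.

Import duty: USD 1765.87; import VAT: USD 1646.88

Ad valorem component: 31171.63 × 3% = 935.15
Specific component: 7552 × 0.11 = 830.72
Import duty = 935.15 + 830.72 = 1765.87
VAT base = CIF + duty = 31171.63 + 1765.87 = 32937.50
Import VAT = 32937.50 × 5% = 1646.88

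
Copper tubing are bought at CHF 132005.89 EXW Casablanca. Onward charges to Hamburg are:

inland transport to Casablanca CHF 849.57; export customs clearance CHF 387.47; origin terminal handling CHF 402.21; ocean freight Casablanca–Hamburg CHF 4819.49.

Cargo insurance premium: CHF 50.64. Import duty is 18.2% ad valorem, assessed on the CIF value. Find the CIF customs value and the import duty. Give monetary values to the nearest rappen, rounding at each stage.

CIF value: CHF 138515.27; import duty: CHF 25209.78

CIF = EXW price + pre-shipment costs + freight + insurance
CIF = 132005.89 + 849.57 + 387.47 + 402.21 + 4819.49 + 50.64 = 138515.27
Import duty = 138515.27 × 18.2% = 25209.78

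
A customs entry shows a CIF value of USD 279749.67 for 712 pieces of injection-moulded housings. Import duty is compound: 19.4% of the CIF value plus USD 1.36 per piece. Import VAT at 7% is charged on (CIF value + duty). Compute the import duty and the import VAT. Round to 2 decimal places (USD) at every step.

Import duty: USD 55239.76; import VAT: USD 23449.26

Ad valorem component: 279749.67 × 19.4% = 54271.44
Specific component: 712 × 1.36 = 968.32
Import duty = 54271.44 + 968.32 = 55239.76
VAT base = CIF + duty = 279749.67 + 55239.76 = 334989.43
Import VAT = 334989.43 × 7% = 23449.26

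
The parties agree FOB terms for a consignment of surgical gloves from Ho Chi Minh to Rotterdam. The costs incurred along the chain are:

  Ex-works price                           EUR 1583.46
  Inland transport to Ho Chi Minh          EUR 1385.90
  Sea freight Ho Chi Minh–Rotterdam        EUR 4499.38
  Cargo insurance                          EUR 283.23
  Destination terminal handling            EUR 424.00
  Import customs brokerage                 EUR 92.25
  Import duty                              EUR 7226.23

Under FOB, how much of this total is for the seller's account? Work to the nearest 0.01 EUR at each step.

Seller's account: EUR 2969.36

FOB: the seller bears costs until goods are on board at the origin port; the buyer bears freight, insurance and all costs thereafter.
Seller's account: goods 1583.46 + inland to port 1385.90 = 2969.36
Buyer's account: freight 4499.38 + insurance 283.23 + destination terminal 424.00 + brokerage 92.25 + duty 7226.23 = 12525.09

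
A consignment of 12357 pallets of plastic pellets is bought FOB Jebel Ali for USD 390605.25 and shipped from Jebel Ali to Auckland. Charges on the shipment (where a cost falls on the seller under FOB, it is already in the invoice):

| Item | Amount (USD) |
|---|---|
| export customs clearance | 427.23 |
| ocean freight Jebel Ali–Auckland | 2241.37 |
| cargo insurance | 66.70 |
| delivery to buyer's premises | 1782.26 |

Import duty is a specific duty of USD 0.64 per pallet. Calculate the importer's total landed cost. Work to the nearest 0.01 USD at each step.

Total landed cost: USD 402604.06

FOB: the seller bears costs until goods are on board at the origin port; the buyer bears freight, insurance and all costs thereafter.
Already in the invoice (seller's account under FOB): export clearance — exclude.
CIF value = FOB price + freight + insurance = 390605.25 + 2241.37 + 66.70 = 392913.32
Import duty = 12357 × 0.64 = 7908.48
Buyer bears: freight 2241.37 + insurance 66.70 + delivery 1782.26 + duty 7908.48 = 11998.81
Landed cost = invoice 390605.25 + 11998.81 = 402604.06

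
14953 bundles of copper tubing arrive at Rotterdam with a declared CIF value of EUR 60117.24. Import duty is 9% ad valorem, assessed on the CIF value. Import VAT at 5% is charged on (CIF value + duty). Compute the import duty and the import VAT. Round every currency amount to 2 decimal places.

Import duty = 60117.24 × 9% = 5410.55
VAT base = CIF + duty = 60117.24 + 5410.55 = 65527.79
Import VAT = 65527.79 × 5% = 3276.39

Import duty: EUR 5410.55; import VAT: EUR 3276.39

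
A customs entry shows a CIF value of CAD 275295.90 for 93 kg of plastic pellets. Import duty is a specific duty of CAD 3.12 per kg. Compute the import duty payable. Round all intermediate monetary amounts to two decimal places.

Import duty: CAD 290.16

Import duty = 93 × 3.12 = 290.16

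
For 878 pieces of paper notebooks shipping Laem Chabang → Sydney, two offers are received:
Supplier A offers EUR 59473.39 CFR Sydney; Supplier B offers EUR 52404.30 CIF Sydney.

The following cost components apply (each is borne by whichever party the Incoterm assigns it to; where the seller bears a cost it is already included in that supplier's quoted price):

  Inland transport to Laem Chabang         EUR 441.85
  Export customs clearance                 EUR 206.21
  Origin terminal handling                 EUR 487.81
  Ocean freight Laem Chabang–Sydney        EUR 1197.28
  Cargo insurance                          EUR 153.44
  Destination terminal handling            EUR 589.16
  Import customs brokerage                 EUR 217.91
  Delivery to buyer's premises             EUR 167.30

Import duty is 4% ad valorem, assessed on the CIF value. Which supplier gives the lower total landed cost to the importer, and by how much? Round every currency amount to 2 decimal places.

Supplier A (CFR):
CIF value = CFR price + insurance = 59473.39 + 153.44 = 59626.83
Import duty = 59626.83 × 4% = 2385.07
Buyer bears (A): 153.44 + 589.16 + 217.91 + 167.30 = 1127.81
Landed cost (A) = invoice 59473.39 + 1127.81 + duty 2385.07 = 62986.27
Supplier B (CIF):
The CIF price already equals the CIF value: 52404.30
Import duty = 52404.30 × 4% = 2096.17
Buyer bears (B): 589.16 + 217.91 + 167.30 = 974.37
Landed cost (B) = invoice 52404.30 + 974.37 + duty 2096.17 = 55474.84
Difference = |62986.27 − 55474.84| = 7511.43

Supplier B is cheaper by EUR 7511.43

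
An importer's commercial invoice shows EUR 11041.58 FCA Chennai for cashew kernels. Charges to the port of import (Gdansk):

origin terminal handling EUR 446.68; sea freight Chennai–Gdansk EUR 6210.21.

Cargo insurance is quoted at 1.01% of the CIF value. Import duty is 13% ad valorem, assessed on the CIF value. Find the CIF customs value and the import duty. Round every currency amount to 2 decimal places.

Let C be the CIF value. C = FCA price + pre-shipment costs + freight + 1.01% × C
C − 1.01% × C = 11041.58 + 446.68 + 6210.21
0.9899 × C = 17698.47
C = 17698.47 / 0.9899 = 17879.05
Insurance premium = 1.01% × 17879.05 = 180.58
Import duty = 17879.05 × 13% = 2324.28

CIF value: EUR 17879.05; import duty: EUR 2324.28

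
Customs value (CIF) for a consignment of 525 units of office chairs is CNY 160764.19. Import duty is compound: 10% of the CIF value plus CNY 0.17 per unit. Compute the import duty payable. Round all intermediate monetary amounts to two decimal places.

Ad valorem component: 160764.19 × 10% = 16076.42
Specific component: 525 × 0.17 = 89.25
Import duty = 16076.42 + 89.25 = 16165.67

Import duty: CNY 16165.67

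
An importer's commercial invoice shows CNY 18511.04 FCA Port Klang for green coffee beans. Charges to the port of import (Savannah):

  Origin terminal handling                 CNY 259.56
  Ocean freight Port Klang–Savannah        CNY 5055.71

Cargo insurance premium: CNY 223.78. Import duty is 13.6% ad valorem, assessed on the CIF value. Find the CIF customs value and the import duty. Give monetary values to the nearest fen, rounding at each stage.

CIF value: CNY 24050.09; import duty: CNY 3270.81

CIF = FCA price + pre-shipment costs + freight + insurance
CIF = 18511.04 + 259.56 + 5055.71 + 223.78 = 24050.09
Import duty = 24050.09 × 13.6% = 3270.81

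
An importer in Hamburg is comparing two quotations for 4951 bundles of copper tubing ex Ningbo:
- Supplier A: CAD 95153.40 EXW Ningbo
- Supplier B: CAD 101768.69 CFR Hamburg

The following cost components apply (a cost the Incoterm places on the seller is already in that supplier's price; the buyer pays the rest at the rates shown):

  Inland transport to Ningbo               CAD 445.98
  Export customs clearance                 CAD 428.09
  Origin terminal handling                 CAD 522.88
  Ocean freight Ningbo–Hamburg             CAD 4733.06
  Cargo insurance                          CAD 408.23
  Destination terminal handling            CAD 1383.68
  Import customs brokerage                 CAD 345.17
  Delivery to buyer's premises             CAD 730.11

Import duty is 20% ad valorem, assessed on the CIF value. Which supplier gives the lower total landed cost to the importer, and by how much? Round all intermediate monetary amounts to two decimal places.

Supplier A (EXW):
CIF value = EXW price + inland to port + export clearance + origin terminal + freight + insurance = 95153.40 + 445.98 + 428.09 + 522.88 + 4733.06 + 408.23 = 101691.64
Import duty = 101691.64 × 20% = 20338.33
Buyer bears (A): 445.98 + 428.09 + 522.88 + 4733.06 + 408.23 + 1383.68 + 345.17 + 730.11 = 8997.20
Landed cost (A) = invoice 95153.40 + 8997.20 + duty 20338.33 = 124488.93
Supplier B (CFR):
CIF value = CFR price + insurance = 101768.69 + 408.23 = 102176.92
Import duty = 102176.92 × 20% = 20435.38
Buyer bears (B): 408.23 + 1383.68 + 345.17 + 730.11 = 2867.19
Landed cost (B) = invoice 101768.69 + 2867.19 + duty 20435.38 = 125071.26
Difference = |124488.93 − 125071.26| = 582.33

Supplier A is cheaper by CAD 582.33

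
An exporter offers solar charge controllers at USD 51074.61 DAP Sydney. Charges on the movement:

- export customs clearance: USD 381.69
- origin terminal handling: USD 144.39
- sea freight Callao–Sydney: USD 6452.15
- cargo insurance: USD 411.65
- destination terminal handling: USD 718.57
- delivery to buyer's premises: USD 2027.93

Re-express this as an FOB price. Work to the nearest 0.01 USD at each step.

Not relevant to the conversion: origin terminal, export clearance — on the seller under both DAP and FOB; already in the DAP price and stays in the FOB price.
From DAP to FOB, the seller no longer bears: freight, insurance, destination terminal, delivery.
FOB price = 51074.61 − 6452.15 − 411.65 − 718.57 − 2027.93 = 41464.31

FOB price: USD 41464.31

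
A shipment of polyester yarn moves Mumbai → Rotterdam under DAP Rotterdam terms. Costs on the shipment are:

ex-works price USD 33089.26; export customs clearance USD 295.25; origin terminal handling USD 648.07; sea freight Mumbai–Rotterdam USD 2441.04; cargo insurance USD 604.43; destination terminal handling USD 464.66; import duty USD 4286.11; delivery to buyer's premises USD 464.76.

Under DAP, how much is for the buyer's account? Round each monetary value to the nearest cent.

DAP: the seller bears all costs to the named destination except import duty and clearance.
Seller's account: goods 33089.26 + export clearance 295.25 + origin terminal 648.07 + freight 2441.04 + insurance 604.43 + destination terminal 464.66 + delivery 464.76 = 38007.47
Buyer's account: duty 4286.11 = 4286.11

Buyer's account: USD 4286.11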